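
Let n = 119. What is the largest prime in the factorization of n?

119 = 7 · 17
17 is prime.
So 119 = 7 · 17; the largest prime factor is 17.

17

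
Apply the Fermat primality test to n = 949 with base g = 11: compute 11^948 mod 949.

11^1 ≡ 11 (mod 949)
11^2 ≡ 11^2 = 121 ≡ 121 (mod 949)
11^4 ≡ 121^2 = 14641 ≡ 406 (mod 949)
11^8 ≡ 406^2 = 164836 ≡ 659 (mod 949)
11^16 ≡ 659^2 = 434281 ≡ 588 (mod 949)
11^32 ≡ 588^2 = 345744 ≡ 308 (mod 949)
11^64 ≡ 308^2 = 94864 ≡ 913 (mod 949)
11^128 ≡ 913^2 = 833569 ≡ 347 (mod 949)
11^256 ≡ 347^2 = 120409 ≡ 835 (mod 949)
11^512 ≡ 835^2 = 697225 ≡ 659 (mod 949)
948 = 512 + 256 + 128 + 32 + 16 + 4 in binary powers of 2.
So 11^948 ≡ 659 · 835 · 347 · 308 · 588 · 406 ≡ 885 (mod 949).
Since 885 ≠ 1, base 11 is a Fermat witness: 949 is composite.

885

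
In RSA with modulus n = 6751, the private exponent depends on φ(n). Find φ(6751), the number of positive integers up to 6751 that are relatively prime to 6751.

Factor: 6751 = 43 · 157.
φ(6751) = (43−1) · (157−1) = 42 · 156 = 6552.

6552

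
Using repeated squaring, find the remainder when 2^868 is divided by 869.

2^1 ≡ 2 (mod 869)
2^2 ≡ 2^2 = 4 ≡ 4 (mod 869)
2^4 ≡ 4^2 = 16 ≡ 16 (mod 869)
2^8 ≡ 16^2 = 256 ≡ 256 (mod 869)
2^16 ≡ 256^2 = 65536 ≡ 361 (mod 869)
2^32 ≡ 361^2 = 130321 ≡ 840 (mod 869)
2^64 ≡ 840^2 = 705600 ≡ 841 (mod 869)
2^128 ≡ 841^2 = 707281 ≡ 784 (mod 869)
2^256 ≡ 784^2 = 614656 ≡ 273 (mod 869)
2^512 ≡ 273^2 = 74529 ≡ 664 (mod 869)
868 = 512 + 256 + 64 + 32 + 4 in binary powers of 2.
So 2^868 ≡ 664 · 273 · 841 · 840 · 16 ≡ 234 (mod 869).
Since 234 ≠ 1, base 2 is a Fermat witness: 869 is composite.

234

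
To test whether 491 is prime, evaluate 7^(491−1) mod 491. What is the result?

1

7^1 ≡ 7 (mod 491)
7^2 ≡ 7^2 = 49 ≡ 49 (mod 491)
7^4 ≡ 49^2 = 2401 ≡ 437 (mod 491)
7^8 ≡ 437^2 = 190969 ≡ 461 (mod 491)
7^16 ≡ 461^2 = 212521 ≡ 409 (mod 491)
7^32 ≡ 409^2 = 167281 ≡ 341 (mod 491)
7^64 ≡ 341^2 = 116281 ≡ 405 (mod 491)
7^128 ≡ 405^2 = 164025 ≡ 31 (mod 491)
7^256 ≡ 31^2 = 961 ≡ 470 (mod 491)
490 = 256 + 128 + 64 + 32 + 8 + 2 in binary powers of 2.
So 7^490 ≡ 470 · 31 · 405 · 341 · 461 · 49 ≡ 1 (mod 491).
Since the result is 1, base 7 gives no evidence that 491 is composite.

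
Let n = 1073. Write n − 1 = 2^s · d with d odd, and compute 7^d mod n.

1073 − 1 = 1072 = 2^4 · 67, so d = 67.
7^1 ≡ 7 (mod 1073)
7^2 ≡ 7^2 = 49 ≡ 49 (mod 1073)
7^4 ≡ 49^2 = 2401 ≡ 255 (mod 1073)
7^8 ≡ 255^2 = 65025 ≡ 645 (mod 1073)
7^16 ≡ 645^2 = 416025 ≡ 774 (mod 1073)
7^32 ≡ 774^2 = 599076 ≡ 342 (mod 1073)
7^64 ≡ 342^2 = 116964 ≡ 7 (mod 1073)
67 = 64 + 2 + 1 in binary powers of 2.
So 7^67 ≡ 7 · 49 · 7 ≡ 255 (mod 1073).
Squaring chain: 255 → 645 → 774 → 342; never reaches −1, so base 7 is a Miller–Rabin witness that 1073 is composite.

255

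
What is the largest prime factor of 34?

34 = 2 · 17
17 is prime.
So 34 = 2 · 17; the largest prime factor is 17.

17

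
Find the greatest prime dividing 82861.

82861 = 41 · 2021
2021 = 43 · 47
47 is prime.
So 82861 = 41 · 43 · 47; the largest prime factor is 47.

47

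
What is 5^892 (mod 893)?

5^1 ≡ 5 (mod 893)
5^2 ≡ 5^2 = 25 ≡ 25 (mod 893)
5^4 ≡ 25^2 = 625 ≡ 625 (mod 893)
5^8 ≡ 625^2 = 390625 ≡ 384 (mod 893)
5^16 ≡ 384^2 = 147456 ≡ 111 (mod 893)
5^32 ≡ 111^2 = 12321 ≡ 712 (mod 893)
5^64 ≡ 712^2 = 506944 ≡ 613 (mod 893)
5^128 ≡ 613^2 = 375769 ≡ 709 (mod 893)
5^256 ≡ 709^2 = 502681 ≡ 815 (mod 893)
5^512 ≡ 815^2 = 664225 ≡ 726 (mod 893)
892 = 512 + 256 + 64 + 32 + 16 + 8 + 4 in binary powers of 2.
So 5^892 ≡ 726 · 815 · 613 · 712 · 111 · 384 · 625 ≡ 613 (mod 893).
Since 613 ≠ 1, base 5 is a Fermat witness: 893 is composite.

613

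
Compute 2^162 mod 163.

1

2^1 ≡ 2 (mod 163)
2^2 ≡ 2^2 = 4 ≡ 4 (mod 163)
2^4 ≡ 4^2 = 16 ≡ 16 (mod 163)
2^8 ≡ 16^2 = 256 ≡ 93 (mod 163)
2^16 ≡ 93^2 = 8649 ≡ 10 (mod 163)
2^32 ≡ 10^2 = 100 ≡ 100 (mod 163)
2^64 ≡ 100^2 = 10000 ≡ 57 (mod 163)
2^128 ≡ 57^2 = 3249 ≡ 152 (mod 163)
162 = 128 + 32 + 2 in binary powers of 2.
So 2^162 ≡ 152 · 100 · 4 ≡ 1 (mod 163).
Since the result is 1, base 2 gives no evidence that 163 is composite.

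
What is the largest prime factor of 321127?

83

321127 = 53 · 6059
6059 = 73 · 83
83 is prime.
So 321127 = 53 · 73 · 83; the largest prime factor is 83.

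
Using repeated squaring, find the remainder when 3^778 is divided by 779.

3^1 ≡ 3 (mod 779)
3^2 ≡ 3^2 = 9 ≡ 9 (mod 779)
3^4 ≡ 9^2 = 81 ≡ 81 (mod 779)
3^8 ≡ 81^2 = 6561 ≡ 329 (mod 779)
3^16 ≡ 329^2 = 108241 ≡ 739 (mod 779)
3^32 ≡ 739^2 = 546121 ≡ 42 (mod 779)
3^64 ≡ 42^2 = 1764 ≡ 206 (mod 779)
3^128 ≡ 206^2 = 42436 ≡ 370 (mod 779)
3^256 ≡ 370^2 = 136900 ≡ 575 (mod 779)
3^512 ≡ 575^2 = 330625 ≡ 329 (mod 779)
778 = 512 + 256 + 8 + 2 in binary powers of 2.
So 3^778 ≡ 329 · 575 · 329 · 9 ≡ 214 (mod 779).
Since 214 ≠ 1, base 3 is a Fermat witness: 779 is composite.

214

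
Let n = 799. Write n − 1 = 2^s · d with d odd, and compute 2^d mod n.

799 − 1 = 798 = 2^1 · 399, so d = 399.
2^1 ≡ 2 (mod 799)
2^2 ≡ 2^2 = 4 ≡ 4 (mod 799)
2^4 ≡ 4^2 = 16 ≡ 16 (mod 799)
2^8 ≡ 16^2 = 256 ≡ 256 (mod 799)
2^16 ≡ 256^2 = 65536 ≡ 18 (mod 799)
2^32 ≡ 18^2 = 324 ≡ 324 (mod 799)
2^64 ≡ 324^2 = 104976 ≡ 307 (mod 799)
2^128 ≡ 307^2 = 94249 ≡ 766 (mod 799)
2^256 ≡ 766^2 = 586756 ≡ 290 (mod 799)
399 = 256 + 128 + 8 + 4 + 2 + 1 in binary powers of 2.
So 2^399 ≡ 290 · 766 · 256 · 16 · 4 · 2 ≡ 162 (mod 799).
Squaring chain: 162; never reaches −1, so base 2 is a Miller–Rabin witness that 799 is composite.

162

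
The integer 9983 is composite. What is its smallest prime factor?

67

9983 is odd.
Digit sum 29, not divisible by 3.
Ends in 3: not divisible by 5.
7: 9983 = 7·1426 + 1
11: 9983 = 11·907 + 6
13: 9983 = 13·767 + 12
17: 9983 = 17·587 + 4
19: 9983 = 19·525 + 8
23: 9983 = 23·434 + 1
29: 9983 = 29·344 + 7
31: 9983 = 31·322 + 1
37: 9983 = 37·269 + 30
41: 9983 = 41·243 + 20
43: 9983 = 43·232 + 7
47: 9983 = 47·212 + 19
53: 9983 = 53·188 + 19
59: 9983 = 59·169 + 12
61: 9983 = 61·163 + 40
67: 9983 = 67·149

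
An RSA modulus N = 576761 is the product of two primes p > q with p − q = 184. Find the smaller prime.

Since p = q + 184, we have 576761 = q(q + 184), so q² + 184q − 576761 = 0.
Discriminant: 184² + 4·576761 = 33856 + 2307044 = 2340900; √2340900 = 1530.
q = (−184 + 1530)/2 = 673, and p = q + 184 = 857.
Check: 673 · 857 = 576761.

673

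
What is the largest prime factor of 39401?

39401 = 31 · 1271
1271 = 31 · 41
41 is prime.
So 39401 = 31^2 · 41; the largest prime factor is 41.

41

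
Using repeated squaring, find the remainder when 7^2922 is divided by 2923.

433

7^1 ≡ 7 (mod 2923)
7^2 ≡ 7^2 = 49 ≡ 49 (mod 2923)
7^4 ≡ 49^2 = 2401 ≡ 2401 (mod 2923)
7^8 ≡ 2401^2 = 5764801 ≡ 645 (mod 2923)
7^16 ≡ 645^2 = 416025 ≡ 959 (mod 2923)
7^32 ≡ 959^2 = 919681 ≡ 1859 (mod 2923)
7^64 ≡ 1859^2 = 3455881 ≡ 895 (mod 2923)
7^128 ≡ 895^2 = 801025 ≡ 123 (mod 2923)
7^256 ≡ 123^2 = 15129 ≡ 514 (mod 2923)
7^512 ≡ 514^2 = 264196 ≡ 1126 (mod 2923)
7^1024 ≡ 1126^2 = 1267876 ≡ 2217 (mod 2923)
7^2048 ≡ 2217^2 = 4915089 ≡ 1526 (mod 2923)
2922 = 2048 + 512 + 256 + 64 + 32 + 8 + 2 in binary powers of 2.
So 7^2922 ≡ 1526 · 1126 · 514 · 895 · 1859 · 645 · 49 ≡ 433 (mod 2923).
Since 433 ≠ 1, base 7 is a Fermat witness: 2923 is composite.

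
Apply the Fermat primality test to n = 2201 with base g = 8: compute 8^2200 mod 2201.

8^1 ≡ 8 (mod 2201)
8^2 ≡ 8^2 = 64 ≡ 64 (mod 2201)
8^4 ≡ 64^2 = 4096 ≡ 1895 (mod 2201)
8^8 ≡ 1895^2 = 3591025 ≡ 1194 (mod 2201)
8^16 ≡ 1194^2 = 1425636 ≡ 1589 (mod 2201)
8^32 ≡ 1589^2 = 2524921 ≡ 374 (mod 2201)
8^64 ≡ 374^2 = 139876 ≡ 1213 (mod 2201)
8^128 ≡ 1213^2 = 1471369 ≡ 1101 (mod 2201)
8^256 ≡ 1101^2 = 1212201 ≡ 1651 (mod 2201)
8^512 ≡ 1651^2 = 2725801 ≡ 963 (mod 2201)
8^1024 ≡ 963^2 = 927369 ≡ 748 (mod 2201)
8^2048 ≡ 748^2 = 559504 ≡ 450 (mod 2201)
2200 = 2048 + 128 + 16 + 8 in binary powers of 2.
So 8^2200 ≡ 450 · 1101 · 1589 · 1194 ≡ 900 (mod 2201).
Since 900 ≠ 1, base 8 is a Fermat witness: 2201 is composite.

900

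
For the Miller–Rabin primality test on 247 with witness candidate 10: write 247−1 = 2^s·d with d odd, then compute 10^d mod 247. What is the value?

103

247 − 1 = 246 = 2^1 · 123, so d = 123.
10^1 ≡ 10 (mod 247)
10^2 ≡ 10^2 = 100 ≡ 100 (mod 247)
10^4 ≡ 100^2 = 10000 ≡ 120 (mod 247)
10^8 ≡ 120^2 = 14400 ≡ 74 (mod 247)
10^16 ≡ 74^2 = 5476 ≡ 42 (mod 247)
10^32 ≡ 42^2 = 1764 ≡ 35 (mod 247)
10^64 ≡ 35^2 = 1225 ≡ 237 (mod 247)
123 = 64 + 32 + 16 + 8 + 2 + 1 in binary powers of 2.
So 10^123 ≡ 237 · 35 · 42 · 74 · 100 · 10 ≡ 103 (mod 247).
Squaring chain: 103; never reaches −1, so base 10 is a Miller–Rabin witness that 247 is composite.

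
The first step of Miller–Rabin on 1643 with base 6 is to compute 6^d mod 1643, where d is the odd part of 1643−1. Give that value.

1607

1643 − 1 = 1642 = 2^1 · 821, so d = 821.
6^1 ≡ 6 (mod 1643)
6^2 ≡ 6^2 = 36 ≡ 36 (mod 1643)
6^4 ≡ 36^2 = 1296 ≡ 1296 (mod 1643)
6^8 ≡ 1296^2 = 1679616 ≡ 470 (mod 1643)
6^16 ≡ 470^2 = 220900 ≡ 738 (mod 1643)
6^32 ≡ 738^2 = 544644 ≡ 811 (mod 1643)
6^64 ≡ 811^2 = 657721 ≡ 521 (mod 1643)
6^128 ≡ 521^2 = 271441 ≡ 346 (mod 1643)
6^256 ≡ 346^2 = 119716 ≡ 1420 (mod 1643)
6^512 ≡ 1420^2 = 2016400 ≡ 439 (mod 1643)
821 = 512 + 256 + 32 + 16 + 4 + 1 in binary powers of 2.
So 6^821 ≡ 439 · 1420 · 811 · 738 · 1296 · 6 ≡ 1607 (mod 1643).
Squaring chain: 1607; never reaches −1, so base 6 is a Miller–Rabin witness that 1643 is composite.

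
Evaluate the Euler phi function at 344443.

Factor: 344443 = 11 · 173 · 181.
φ(344443) = (11−1) · (173−1) · (181−1) = 10 · 172 · 180 = 309600.

309600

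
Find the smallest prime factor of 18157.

67

18157 is odd.
Digit sum 22, not divisible by 3.
Ends in 7: not divisible by 5.
7: 18157 = 7·2593 + 6
11: 18157 = 11·1650 + 7
13: 18157 = 13·1396 + 9
17: 18157 = 17·1068 + 1
19: 18157 = 19·955 + 12
23: 18157 = 23·789 + 10
29: 18157 = 29·626 + 3
31: 18157 = 31·585 + 22
37: 18157 = 37·490 + 27
41: 18157 = 41·442 + 35
43: 18157 = 43·422 + 11
47: 18157 = 47·386 + 15
53: 18157 = 53·342 + 31
59: 18157 = 59·307 + 44
61: 18157 = 61·297 + 40
67: 18157 = 67·271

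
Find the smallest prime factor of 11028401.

11028401 is odd.
Digit sum 17, not divisible by 3.
Ends in 1: not divisible by 5.
7: 11028401 = 7·1575485 + 6
11: 11028401 = 11·1002581 + 10
13: 11028401 = 13·848338 + 7
17: 11028401 = 17·648729 + 8
19: 11028401 = 19·580442 + 3
23: 11028401 = 23·479495 + 16
29: 11028401 = 29·380289 + 20
31: 11028401 = 31·355754 + 27
37: 11028401 = 37·298064 + 33
41: 11028401 = 41·268985 + 16
43: 11028401 = 43·256474 + 19
47: 11028401 = 47·234646 + 39
53: 11028401 = 53·208083 + 2
59: 11028401 = 59·186922 + 3
61: 11028401 = 61·180793 + 28
67: 11028401 = 67·164603

67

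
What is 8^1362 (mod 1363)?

573

8^1 ≡ 8 (mod 1363)
8^2 ≡ 8^2 = 64 ≡ 64 (mod 1363)
8^4 ≡ 64^2 = 4096 ≡ 7 (mod 1363)
8^8 ≡ 7^2 = 49 ≡ 49 (mod 1363)
8^16 ≡ 49^2 = 2401 ≡ 1038 (mod 1363)
8^32 ≡ 1038^2 = 1077444 ≡ 674 (mod 1363)
8^64 ≡ 674^2 = 454276 ≡ 397 (mod 1363)
8^128 ≡ 397^2 = 157609 ≡ 864 (mod 1363)
8^256 ≡ 864^2 = 746496 ≡ 935 (mod 1363)
8^512 ≡ 935^2 = 874225 ≡ 542 (mod 1363)
8^1024 ≡ 542^2 = 293764 ≡ 719 (mod 1363)
1362 = 1024 + 256 + 64 + 16 + 2 in binary powers of 2.
So 8^1362 ≡ 719 · 935 · 397 · 1038 · 64 ≡ 573 (mod 1363).
Since 573 ≠ 1, base 8 is a Fermat witness: 1363 is composite.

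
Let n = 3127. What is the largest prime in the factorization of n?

3127 = 53 · 59
59 is prime.
So 3127 = 53 · 59; the largest prime factor is 59.

59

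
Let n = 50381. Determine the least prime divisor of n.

83

50381 is odd.
Digit sum 17, not divisible by 3.
Ends in 1: not divisible by 5.
7: 50381 = 7·7197 + 2
11: 50381 = 11·4580 + 1
13: 50381 = 13·3875 + 6
17: 50381 = 17·2963 + 10
19: 50381 = 19·2651 + 12
23: 50381 = 23·2190 + 11
29: 50381 = 29·1737 + 8
31: 50381 = 31·1625 + 6
37: 50381 = 37·1361 + 24
41: 50381 = 41·1228 + 33
43: 50381 = 43·1171 + 28
47: 50381 = 47·1071 + 44
53: 50381 = 53·950 + 31
59: 50381 = 59·853 + 54
61: 50381 = 61·825 + 56
67: 50381 = 67·751 + 64
71: 50381 = 71·709 + 42
73: 50381 = 73·690 + 11
79: 50381 = 79·637 + 58
83: 50381 = 83·607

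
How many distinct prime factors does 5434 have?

5434 = 2 · 2717
2717 = 11 · 247
247 = 13 · 19
5434 = 2 · 11 · 13 · 19, which has 4 distinct prime factors.

4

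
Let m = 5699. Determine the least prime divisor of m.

5699 is odd.
Digit sum 29, not divisible by 3.
Ends in 9: not divisible by 5.
7: 5699 = 7·814 + 1
11: 5699 = 11·518 + 1
13: 5699 = 13·438 + 5
17: 5699 = 17·335 + 4
19: 5699 = 19·299 + 18
23: 5699 = 23·247 + 18
29: 5699 = 29·196 + 15
31: 5699 = 31·183 + 26
37: 5699 = 37·154 + 1
41: 5699 = 41·139

41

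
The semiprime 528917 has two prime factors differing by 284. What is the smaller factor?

Since p = q + 284, we have 528917 = q(q + 284), so q² + 284q − 528917 = 0.
Discriminant: 284² + 4·528917 = 80656 + 2115668 = 2196324; √2196324 = 1482.
q = (−284 + 1482)/2 = 599, and p = q + 284 = 883.
Check: 599 · 883 = 528917.

599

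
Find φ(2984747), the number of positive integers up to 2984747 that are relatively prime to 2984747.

2921184

Factor: 2984747 = 109 · 139 · 197.
φ(2984747) = (109−1) · (139−1) · (197−1) = 108 · 138 · 196 = 2921184.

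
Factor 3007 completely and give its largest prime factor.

97

3007 = 31 · 97
97 is prime.
So 3007 = 31 · 97; the largest prime factor is 97.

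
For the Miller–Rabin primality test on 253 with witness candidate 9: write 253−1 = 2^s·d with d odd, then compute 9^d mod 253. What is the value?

36

253 − 1 = 252 = 2^2 · 63, so d = 63.
9^1 ≡ 9 (mod 253)
9^2 ≡ 9^2 = 81 ≡ 81 (mod 253)
9^4 ≡ 81^2 = 6561 ≡ 236 (mod 253)
9^8 ≡ 236^2 = 55696 ≡ 36 (mod 253)
9^16 ≡ 36^2 = 1296 ≡ 31 (mod 253)
9^32 ≡ 31^2 = 961 ≡ 202 (mod 253)
63 = 32 + 16 + 8 + 4 + 2 + 1 in binary powers of 2.
So 9^63 ≡ 202 · 31 · 36 · 236 · 81 · 9 ≡ 36 (mod 253).
Squaring chain: 36 → 31; never reaches −1, so base 9 is a Miller–Rabin witness that 253 is composite.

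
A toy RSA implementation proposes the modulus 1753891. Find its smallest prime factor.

1753891 is odd.
Digit sum 34, not divisible by 3.
Ends in 1: not divisible by 5.
7: 1753891 = 7·250555 + 6
11: 1753891 = 11·159444 + 7
13: 1753891 = 13·134914 + 9
17: 1753891 = 17·103170 + 1
19: 1753891 = 19·92310 + 1
23: 1753891 = 23·76256 + 3
29: 1753891 = 29·60479

29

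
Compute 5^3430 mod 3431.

5^1 ≡ 5 (mod 3431)
5^2 ≡ 5^2 = 25 ≡ 25 (mod 3431)
5^4 ≡ 25^2 = 625 ≡ 625 (mod 3431)
5^8 ≡ 625^2 = 390625 ≡ 2922 (mod 3431)
5^16 ≡ 2922^2 = 8538084 ≡ 1756 (mod 3431)
5^32 ≡ 1756^2 = 3083536 ≡ 2498 (mod 3431)
5^64 ≡ 2498^2 = 6240004 ≡ 2446 (mod 3431)
5^128 ≡ 2446^2 = 5982916 ≡ 2683 (mod 3431)
5^256 ≡ 2683^2 = 7198489 ≡ 251 (mod 3431)
5^512 ≡ 251^2 = 63001 ≡ 1243 (mod 3431)
5^1024 ≡ 1243^2 = 1545049 ≡ 1099 (mod 3431)
5^2048 ≡ 1099^2 = 1207801 ≡ 89 (mod 3431)
3430 = 2048 + 1024 + 256 + 64 + 32 + 4 + 2 in binary powers of 2.
So 5^3430 ≡ 89 · 1099 · 251 · 2446 · 2498 · 625 · 25 ≡ 1191 (mod 3431).
Since 1191 ≠ 1, base 5 is a Fermat witness: 3431 is composite.

1191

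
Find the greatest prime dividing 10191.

79

10191 = 3 · 3397
3397 = 43 · 79
79 is prime.
So 10191 = 3 · 43 · 79; the largest prime factor is 79.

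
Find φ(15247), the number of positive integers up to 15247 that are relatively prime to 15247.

14976

Factor: 15247 = 79 · 193.
φ(15247) = (79−1) · (193−1) = 78 · 192 = 14976.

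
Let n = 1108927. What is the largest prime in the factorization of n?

1108927 = 17 · 65231
65231 = 37 · 1763
1763 = 41 · 43
43 is prime.
So 1108927 = 17 · 37 · 41 · 43; the largest prime factor is 43.

43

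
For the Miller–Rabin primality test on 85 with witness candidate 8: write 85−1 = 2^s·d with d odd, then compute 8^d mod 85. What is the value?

43

85 − 1 = 84 = 2^2 · 21, so d = 21.
8^1 ≡ 8 (mod 85)
8^2 ≡ 8^2 = 64 ≡ 64 (mod 85)
8^4 ≡ 64^2 = 4096 ≡ 16 (mod 85)
8^8 ≡ 16^2 = 256 ≡ 1 (mod 85)
8^16 ≡ 1^2 = 1 ≡ 1 (mod 85)
21 = 16 + 4 + 1 in binary powers of 2.
So 8^21 ≡ 1 · 16 · 8 ≡ 43 (mod 85).
Squaring chain: 43 → 64; never reaches −1, so base 8 is a Miller–Rabin witness that 85 is composite.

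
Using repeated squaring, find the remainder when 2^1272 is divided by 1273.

1246

2^1 ≡ 2 (mod 1273)
2^2 ≡ 2^2 = 4 ≡ 4 (mod 1273)
2^4 ≡ 4^2 = 16 ≡ 16 (mod 1273)
2^8 ≡ 16^2 = 256 ≡ 256 (mod 1273)
2^16 ≡ 256^2 = 65536 ≡ 613 (mod 1273)
2^32 ≡ 613^2 = 375769 ≡ 234 (mod 1273)
2^64 ≡ 234^2 = 54756 ≡ 17 (mod 1273)
2^128 ≡ 17^2 = 289 ≡ 289 (mod 1273)
2^256 ≡ 289^2 = 83521 ≡ 776 (mod 1273)
2^512 ≡ 776^2 = 602176 ≡ 47 (mod 1273)
2^1024 ≡ 47^2 = 2209 ≡ 936 (mod 1273)
1272 = 1024 + 128 + 64 + 32 + 16 + 8 in binary powers of 2.
So 2^1272 ≡ 936 · 289 · 17 · 234 · 613 · 256 ≡ 1246 (mod 1273).
Since 1246 ≠ 1, base 2 is a Fermat witness: 1273 is composite.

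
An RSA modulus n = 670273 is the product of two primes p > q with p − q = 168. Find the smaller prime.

Since p = q + 168, we have 670273 = q(q + 168), so q² + 168q − 670273 = 0.
Discriminant: 168² + 4·670273 = 28224 + 2681092 = 2709316; √2709316 = 1646.
q = (−168 + 1646)/2 = 739, and p = q + 168 = 907.
Check: 739 · 907 = 670273.

739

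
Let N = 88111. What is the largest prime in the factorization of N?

73

88111 = 17 · 5183
5183 = 71 · 73
73 is prime.
So 88111 = 17 · 71 · 73; the largest prime factor is 73.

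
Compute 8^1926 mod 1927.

8^1 ≡ 8 (mod 1927)
8^2 ≡ 8^2 = 64 ≡ 64 (mod 1927)
8^4 ≡ 64^2 = 4096 ≡ 242 (mod 1927)
8^8 ≡ 242^2 = 58564 ≡ 754 (mod 1927)
8^16 ≡ 754^2 = 568516 ≡ 51 (mod 1927)
8^32 ≡ 51^2 = 2601 ≡ 674 (mod 1927)
8^64 ≡ 674^2 = 454276 ≡ 1431 (mod 1927)
8^128 ≡ 1431^2 = 2047761 ≡ 1287 (mod 1927)
8^256 ≡ 1287^2 = 1656369 ≡ 1076 (mod 1927)
8^512 ≡ 1076^2 = 1157776 ≡ 1576 (mod 1927)
8^1024 ≡ 1576^2 = 2483776 ≡ 1800 (mod 1927)
1926 = 1024 + 512 + 256 + 128 + 4 + 2 in binary powers of 2.
So 8^1926 ≡ 1800 · 1576 · 1076 · 1287 · 242 · 64 ≡ 1630 (mod 1927).
Since 1630 ≠ 1, base 8 is a Fermat witness: 1927 is composite.

1630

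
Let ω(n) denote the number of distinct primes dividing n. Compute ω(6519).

3

6519 = 3 · 2173
2173 = 41 · 53
6519 = 3 · 41 · 53, which has 3 distinct prime factors.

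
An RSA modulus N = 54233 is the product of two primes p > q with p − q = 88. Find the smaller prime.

193

Since p = q + 88, we have 54233 = q(q + 88), so q² + 88q − 54233 = 0.
Discriminant: 88² + 4·54233 = 7744 + 216932 = 224676; √224676 = 474.
q = (−88 + 474)/2 = 193, and p = q + 88 = 281.
Check: 193 · 281 = 54233.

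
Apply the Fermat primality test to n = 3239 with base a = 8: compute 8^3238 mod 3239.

640

8^1 ≡ 8 (mod 3239)
8^2 ≡ 8^2 = 64 ≡ 64 (mod 3239)
8^4 ≡ 64^2 = 4096 ≡ 857 (mod 3239)
8^8 ≡ 857^2 = 734449 ≡ 2435 (mod 3239)
8^16 ≡ 2435^2 = 5929225 ≡ 1855 (mod 3239)
8^32 ≡ 1855^2 = 3441025 ≡ 1207 (mod 3239)
8^64 ≡ 1207^2 = 1456849 ≡ 2538 (mod 3239)
8^128 ≡ 2538^2 = 6441444 ≡ 2312 (mod 3239)
8^256 ≡ 2312^2 = 5345344 ≡ 994 (mod 3239)
8^512 ≡ 994^2 = 988036 ≡ 141 (mod 3239)
8^1024 ≡ 141^2 = 19881 ≡ 447 (mod 3239)
8^2048 ≡ 447^2 = 199809 ≡ 2230 (mod 3239)
3238 = 2048 + 1024 + 128 + 32 + 4 + 2 in binary powers of 2.
So 8^3238 ≡ 2230 · 447 · 2312 · 1207 · 857 · 64 ≡ 640 (mod 3239).
Since 640 ≠ 1, base 8 is a Fermat witness: 3239 is composite.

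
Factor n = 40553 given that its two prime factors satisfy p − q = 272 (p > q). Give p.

Since p = q + 272, we have 40553 = q(q + 272), so q² + 272q − 40553 = 0.
Discriminant: 272² + 4·40553 = 73984 + 162212 = 236196; √236196 = 486.
q = (−272 + 486)/2 = 107, and p = q + 272 = 379.
Check: 107 · 379 = 40553.

379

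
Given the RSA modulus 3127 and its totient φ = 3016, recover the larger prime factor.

φ(n) = (p−1)(q−1) = n − (p+q) + 1, so p + q = 3127 − 3016 + 1 = 112.
p and q are the roots of t² − 112t + 3127 = 0.
Discriminant: 112² − 4·3127 = 12544 − 12508 = 36; √36 = 6.
q = (112 − 6)/2 = 53, p = (112 + 6)/2 = 59.
Check: 53 · 59 = 3127.

59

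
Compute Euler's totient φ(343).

Factor: 343 = 7^3.
φ(343) = 7^2·(7−1) = 294.

294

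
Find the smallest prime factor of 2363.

2363 is odd.
Digit sum 14, not divisible by 3.
Ends in 3: not divisible by 5.
7: 2363 = 7·337 + 4
11: 2363 = 11·214 + 9
13: 2363 = 13·181 + 10
17: 2363 = 17·139

17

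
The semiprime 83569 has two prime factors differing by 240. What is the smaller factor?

Since p = q + 240, we have 83569 = q(q + 240), so q² + 240q − 83569 = 0.
Discriminant: 240² + 4·83569 = 57600 + 334276 = 391876; √391876 = 626.
q = (−240 + 626)/2 = 193, and p = q + 240 = 433.
Check: 193 · 433 = 83569.

193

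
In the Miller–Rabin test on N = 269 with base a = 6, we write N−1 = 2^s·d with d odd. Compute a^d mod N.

268

269 − 1 = 268 = 2^2 · 67, so d = 67.
6^1 ≡ 6 (mod 269)
6^2 ≡ 6^2 = 36 ≡ 36 (mod 269)
6^4 ≡ 36^2 = 1296 ≡ 220 (mod 269)
6^8 ≡ 220^2 = 48400 ≡ 249 (mod 269)
6^16 ≡ 249^2 = 62001 ≡ 131 (mod 269)
6^32 ≡ 131^2 = 17161 ≡ 214 (mod 269)
6^64 ≡ 214^2 = 45796 ≡ 66 (mod 269)
67 = 64 + 2 + 1 in binary powers of 2.
So 6^67 ≡ 66 · 36 · 6 ≡ 268 (mod 269).
Since 6^d ≡ 268 (mod 269), base 6 does not prove 269 composite.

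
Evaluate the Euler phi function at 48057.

Factor: 48057 = 3 · 83 · 193.
φ(48057) = (3−1) · (83−1) · (193−1) = 2 · 82 · 192 = 31488.

31488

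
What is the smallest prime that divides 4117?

23

4117 is odd.
Digit sum 13, not divisible by 3.
Ends in 7: not divisible by 5.
7: 4117 = 7·588 + 1
11: 4117 = 11·374 + 3
13: 4117 = 13·316 + 9
17: 4117 = 17·242 + 3
19: 4117 = 19·216 + 13
23: 4117 = 23·179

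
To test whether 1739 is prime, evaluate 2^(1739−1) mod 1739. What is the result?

2^1 ≡ 2 (mod 1739)
2^2 ≡ 2^2 = 4 ≡ 4 (mod 1739)
2^4 ≡ 4^2 = 16 ≡ 16 (mod 1739)
2^8 ≡ 16^2 = 256 ≡ 256 (mod 1739)
2^16 ≡ 256^2 = 65536 ≡ 1193 (mod 1739)
2^32 ≡ 1193^2 = 1423249 ≡ 747 (mod 1739)
2^64 ≡ 747^2 = 558009 ≡ 1529 (mod 1739)
2^128 ≡ 1529^2 = 2337841 ≡ 625 (mod 1739)
2^256 ≡ 625^2 = 390625 ≡ 1089 (mod 1739)
2^512 ≡ 1089^2 = 1185921 ≡ 1662 (mod 1739)
2^1024 ≡ 1662^2 = 2762244 ≡ 712 (mod 1739)
1738 = 1024 + 512 + 128 + 64 + 8 + 2 in binary powers of 2.
So 2^1738 ≡ 712 · 1662 · 625 · 1529 · 256 · 4 ≡ 1283 (mod 1739).
Since 1283 ≠ 1, base 2 is a Fermat witness: 1739 is composite.

1283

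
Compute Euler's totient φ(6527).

Factor: 6527 = 61 · 107.
φ(6527) = (61−1) · (107−1) = 60 · 106 = 6360.

6360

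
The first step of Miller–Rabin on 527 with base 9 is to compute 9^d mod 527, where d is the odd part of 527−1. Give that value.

527 − 1 = 526 = 2^1 · 263, so d = 263.
9^1 ≡ 9 (mod 527)
9^2 ≡ 9^2 = 81 ≡ 81 (mod 527)
9^4 ≡ 81^2 = 6561 ≡ 237 (mod 527)
9^8 ≡ 237^2 = 56169 ≡ 307 (mod 527)
9^16 ≡ 307^2 = 94249 ≡ 443 (mod 527)
9^32 ≡ 443^2 = 196249 ≡ 205 (mod 527)
9^64 ≡ 205^2 = 42025 ≡ 392 (mod 527)
9^128 ≡ 392^2 = 153664 ≡ 307 (mod 527)
9^256 ≡ 307^2 = 94249 ≡ 443 (mod 527)
263 = 256 + 4 + 2 + 1 in binary powers of 2.
So 9^263 ≡ 443 · 237 · 81 · 9 ≡ 121 (mod 527).
Squaring chain: 121; never reaches −1, so base 9 is a Miller–Rabin witness that 527 is composite.

121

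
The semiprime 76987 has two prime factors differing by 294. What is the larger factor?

Since p = q + 294, we have 76987 = q(q + 294), so q² + 294q − 76987 = 0.
Discriminant: 294² + 4·76987 = 86436 + 307948 = 394384; √394384 = 628.
q = (−294 + 628)/2 = 167, and p = q + 294 = 461.
Check: 167 · 461 = 76987.

461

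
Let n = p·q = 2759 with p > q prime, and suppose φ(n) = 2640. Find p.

φ(n) = (p−1)(q−1) = n − (p+q) + 1, so p + q = 2759 − 2640 + 1 = 120.
p and q are the roots of t² − 120t + 2759 = 0.
Discriminant: 120² − 4·2759 = 14400 − 11036 = 3364; √3364 = 58.
q = (120 − 58)/2 = 31, p = (120 + 58)/2 = 89.
Check: 31 · 89 = 2759.

89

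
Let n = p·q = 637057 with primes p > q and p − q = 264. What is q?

677

Since p = q + 264, we have 637057 = q(q + 264), so q² + 264q − 637057 = 0.
Discriminant: 264² + 4·637057 = 69696 + 2548228 = 2617924; √2617924 = 1618.
q = (−264 + 1618)/2 = 677, and p = q + 264 = 941.
Check: 677 · 941 = 637057.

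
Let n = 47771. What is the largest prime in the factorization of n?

67

47771 = 23 · 2077
2077 = 31 · 67
67 is prime.
So 47771 = 23 · 31 · 67; the largest prime factor is 67.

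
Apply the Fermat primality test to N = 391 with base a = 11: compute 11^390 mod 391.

110

11^1 ≡ 11 (mod 391)
11^2 ≡ 11^2 = 121 ≡ 121 (mod 391)
11^4 ≡ 121^2 = 14641 ≡ 174 (mod 391)
11^8 ≡ 174^2 = 30276 ≡ 169 (mod 391)
11^16 ≡ 169^2 = 28561 ≡ 18 (mod 391)
11^32 ≡ 18^2 = 324 ≡ 324 (mod 391)
11^64 ≡ 324^2 = 104976 ≡ 188 (mod 391)
11^128 ≡ 188^2 = 35344 ≡ 154 (mod 391)
11^256 ≡ 154^2 = 23716 ≡ 256 (mod 391)
390 = 256 + 128 + 4 + 2 in binary powers of 2.
So 11^390 ≡ 256 · 154 · 174 · 121 ≡ 110 (mod 391).
Since 110 ≠ 1, base 11 is a Fermat witness: 391 is composite.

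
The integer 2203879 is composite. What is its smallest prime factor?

43

2203879 is odd.
Digit sum 31, not divisible by 3.
Ends in 9: not divisible by 5.
7: 2203879 = 7·314839 + 6
11: 2203879 = 11·200352 + 7
13: 2203879 = 13·169529 + 2
17: 2203879 = 17·129639 + 16
19: 2203879 = 19·115993 + 12
23: 2203879 = 23·95820 + 19
29: 2203879 = 29·75995 + 24
31: 2203879 = 31·71092 + 27
37: 2203879 = 37·59564 + 11
41: 2203879 = 41·53753 + 6
43: 2203879 = 43·51253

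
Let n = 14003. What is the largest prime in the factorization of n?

14003 = 11 · 1273
1273 = 19 · 67
67 is prime.
So 14003 = 11 · 19 · 67; the largest prime factor is 67.

67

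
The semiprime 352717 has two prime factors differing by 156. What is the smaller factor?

521

Since p = q + 156, we have 352717 = q(q + 156), so q² + 156q − 352717 = 0.
Discriminant: 156² + 4·352717 = 24336 + 1410868 = 1435204; √1435204 = 1198.
q = (−156 + 1198)/2 = 521, and p = q + 156 = 677.
Check: 521 · 677 = 352717.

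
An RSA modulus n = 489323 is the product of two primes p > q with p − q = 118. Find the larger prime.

761

Since p = q + 118, we have 489323 = q(q + 118), so q² + 118q − 489323 = 0.
Discriminant: 118² + 4·489323 = 13924 + 1957292 = 1971216; √1971216 = 1404.
q = (−118 + 1404)/2 = 643, and p = q + 118 = 761.
Check: 643 · 761 = 489323.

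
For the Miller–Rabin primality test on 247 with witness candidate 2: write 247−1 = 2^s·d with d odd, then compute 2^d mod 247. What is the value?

247 − 1 = 246 = 2^1 · 123, so d = 123.
2^1 ≡ 2 (mod 247)
2^2 ≡ 2^2 = 4 ≡ 4 (mod 247)
2^4 ≡ 4^2 = 16 ≡ 16 (mod 247)
2^8 ≡ 16^2 = 256 ≡ 9 (mod 247)
2^16 ≡ 9^2 = 81 ≡ 81 (mod 247)
2^32 ≡ 81^2 = 6561 ≡ 139 (mod 247)
2^64 ≡ 139^2 = 19321 ≡ 55 (mod 247)
123 = 64 + 32 + 16 + 8 + 2 + 1 in binary powers of 2.
So 2^123 ≡ 55 · 139 · 81 · 9 · 4 · 2 ≡ 164 (mod 247).
Squaring chain: 164; never reaches −1, so base 2 is a Miller–Rabin witness that 247 is composite.

164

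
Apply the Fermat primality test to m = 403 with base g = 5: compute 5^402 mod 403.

5^1 ≡ 5 (mod 403)
5^2 ≡ 5^2 = 25 ≡ 25 (mod 403)
5^4 ≡ 25^2 = 625 ≡ 222 (mod 403)
5^8 ≡ 222^2 = 49284 ≡ 118 (mod 403)
5^16 ≡ 118^2 = 13924 ≡ 222 (mod 403)
5^32 ≡ 222^2 = 49284 ≡ 118 (mod 403)
5^64 ≡ 118^2 = 13924 ≡ 222 (mod 403)
5^128 ≡ 222^2 = 49284 ≡ 118 (mod 403)
5^256 ≡ 118^2 = 13924 ≡ 222 (mod 403)
402 = 256 + 128 + 16 + 2 in binary powers of 2.
So 5^402 ≡ 222 · 118 · 222 · 25 ≡ 311 (mod 403).
Since 311 ≠ 1, base 5 is a Fermat witness: 403 is composite.

311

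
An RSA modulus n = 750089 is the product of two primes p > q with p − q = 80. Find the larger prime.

Since p = q + 80, we have 750089 = q(q + 80), so q² + 80q − 750089 = 0.
Discriminant: 80² + 4·750089 = 6400 + 3000356 = 3006756; √3006756 = 1734.
q = (−80 + 1734)/2 = 827, and p = q + 80 = 907.
Check: 827 · 907 = 750089.

907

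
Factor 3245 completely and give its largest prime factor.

59

3245 = 5 · 649
649 = 11 · 59
59 is prime.
So 3245 = 5 · 11 · 59; the largest prime factor is 59.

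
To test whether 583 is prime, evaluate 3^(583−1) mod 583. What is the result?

3^1 ≡ 3 (mod 583)
3^2 ≡ 3^2 = 9 ≡ 9 (mod 583)
3^4 ≡ 9^2 = 81 ≡ 81 (mod 583)
3^8 ≡ 81^2 = 6561 ≡ 148 (mod 583)
3^16 ≡ 148^2 = 21904 ≡ 333 (mod 583)
3^32 ≡ 333^2 = 110889 ≡ 119 (mod 583)
3^64 ≡ 119^2 = 14161 ≡ 169 (mod 583)
3^128 ≡ 169^2 = 28561 ≡ 577 (mod 583)
3^256 ≡ 577^2 = 332929 ≡ 36 (mod 583)
3^512 ≡ 36^2 = 1296 ≡ 130 (mod 583)
582 = 512 + 64 + 4 + 2 in binary powers of 2.
So 3^582 ≡ 130 · 169 · 81 · 9 ≡ 537 (mod 583).
Since 537 ≠ 1, base 3 is a Fermat witness: 583 is composite.

537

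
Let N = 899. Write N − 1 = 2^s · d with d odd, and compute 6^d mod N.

615

899 − 1 = 898 = 2^1 · 449, so d = 449.
6^1 ≡ 6 (mod 899)
6^2 ≡ 6^2 = 36 ≡ 36 (mod 899)
6^4 ≡ 36^2 = 1296 ≡ 397 (mod 899)
6^8 ≡ 397^2 = 157609 ≡ 284 (mod 899)
6^16 ≡ 284^2 = 80656 ≡ 645 (mod 899)
6^32 ≡ 645^2 = 416025 ≡ 687 (mod 899)
6^64 ≡ 687^2 = 471969 ≡ 893 (mod 899)
6^128 ≡ 893^2 = 797449 ≡ 36 (mod 899)
6^256 ≡ 36^2 = 1296 ≡ 397 (mod 899)
449 = 256 + 128 + 64 + 1 in binary powers of 2.
So 6^449 ≡ 397 · 36 · 893 · 6 ≡ 615 (mod 899).
Squaring chain: 615; never reaches −1, so base 6 is a Miller–Rabin witness that 899 is composite.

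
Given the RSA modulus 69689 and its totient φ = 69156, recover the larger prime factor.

φ(n) = (p−1)(q−1) = n − (p+q) + 1, so p + q = 69689 − 69156 + 1 = 534.
p and q are the roots of t² − 534t + 69689 = 0.
Discriminant: 534² − 4·69689 = 285156 − 278756 = 6400; √6400 = 80.
q = (534 − 80)/2 = 227, p = (534 + 80)/2 = 307.
Check: 227 · 307 = 69689.

307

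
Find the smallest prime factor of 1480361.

43

1480361 is odd.
Digit sum 23, not divisible by 3.
Ends in 1: not divisible by 5.
7: 1480361 = 7·211480 + 1
11: 1480361 = 11·134578 + 3
13: 1480361 = 13·113873 + 12
17: 1480361 = 17·87080 + 1
19: 1480361 = 19·77913 + 14
23: 1480361 = 23·64363 + 12
29: 1480361 = 29·51046 + 27
31: 1480361 = 31·47753 + 18
37: 1480361 = 37·40009 + 28
41: 1480361 = 41·36106 + 15
43: 1480361 = 43·34427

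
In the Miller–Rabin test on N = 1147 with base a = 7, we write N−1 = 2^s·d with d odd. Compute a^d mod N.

1147 − 1 = 1146 = 2^1 · 573, so d = 573.
7^1 ≡ 7 (mod 1147)
7^2 ≡ 7^2 = 49 ≡ 49 (mod 1147)
7^4 ≡ 49^2 = 2401 ≡ 107 (mod 1147)
7^8 ≡ 107^2 = 11449 ≡ 1126 (mod 1147)
7^16 ≡ 1126^2 = 1267876 ≡ 441 (mod 1147)
7^32 ≡ 441^2 = 194481 ≡ 638 (mod 1147)
7^64 ≡ 638^2 = 407044 ≡ 1006 (mod 1147)
7^128 ≡ 1006^2 = 1012036 ≡ 382 (mod 1147)
7^256 ≡ 382^2 = 145924 ≡ 255 (mod 1147)
7^512 ≡ 255^2 = 65025 ≡ 793 (mod 1147)
573 = 512 + 32 + 16 + 8 + 4 + 1 in binary powers of 2.
So 7^573 ≡ 793 · 638 · 441 · 1126 · 107 · 7 ≡ 1025 (mod 1147).
Squaring chain: 1025; never reaches −1, so base 7 is a Miller–Rabin witness that 1147 is composite.

1025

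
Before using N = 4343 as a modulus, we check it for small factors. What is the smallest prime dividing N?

4343 is odd.
Digit sum 14, not divisible by 3.
Ends in 3: not divisible by 5.
7: 4343 = 7·620 + 3
11: 4343 = 11·394 + 9
13: 4343 = 13·334 + 1
17: 4343 = 17·255 + 8
19: 4343 = 19·228 + 11
23: 4343 = 23·188 + 19
29: 4343 = 29·149 + 22
31: 4343 = 31·140 + 3
37: 4343 = 37·117 + 14
41: 4343 = 41·105 + 38
43: 4343 = 43·101

43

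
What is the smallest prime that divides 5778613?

5778613 is odd.
Digit sum 37, not divisible by 3.
Ends in 3: not divisible by 5.
7: 5778613 = 7·825516 + 1
11: 5778613 = 11·525328 + 5
13: 5778613 = 13·444508 + 9
17: 5778613 = 17·339918 + 7
19: 5778613 = 19·304137 + 10
23: 5778613 = 23·251244 + 1
29: 5778613 = 29·199262 + 15
31: 5778613 = 31·186406 + 27
37: 5778613 = 37·156178 + 27
41: 5778613 = 41·140941 + 32
43: 5778613 = 43·134386 + 15
47: 5778613 = 47·122949 + 10
53: 5778613 = 53·109030 + 23
59: 5778613 = 59·97942 + 35
61: 5778613 = 61·94731 + 22
67: 5778613 = 67·86247 + 64
71: 5778613 = 71·81388 + 65
73: 5778613 = 73·79159 + 6
79: 5778613 = 79·73147

79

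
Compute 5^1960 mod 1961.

367

5^1 ≡ 5 (mod 1961)
5^2 ≡ 5^2 = 25 ≡ 25 (mod 1961)
5^4 ≡ 25^2 = 625 ≡ 625 (mod 1961)
5^8 ≡ 625^2 = 390625 ≡ 386 (mod 1961)
5^16 ≡ 386^2 = 148996 ≡ 1921 (mod 1961)
5^32 ≡ 1921^2 = 3690241 ≡ 1600 (mod 1961)
5^64 ≡ 1600^2 = 2560000 ≡ 895 (mod 1961)
5^128 ≡ 895^2 = 801025 ≡ 937 (mod 1961)
5^256 ≡ 937^2 = 877969 ≡ 1402 (mod 1961)
5^512 ≡ 1402^2 = 1965604 ≡ 682 (mod 1961)
5^1024 ≡ 682^2 = 465124 ≡ 367 (mod 1961)
1960 = 1024 + 512 + 256 + 128 + 32 + 8 in binary powers of 2.
So 5^1960 ≡ 367 · 682 · 1402 · 937 · 1600 · 386 ≡ 367 (mod 1961).
Since 367 ≠ 1, base 5 is a Fermat witness: 1961 is composite.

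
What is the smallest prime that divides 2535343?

2535343 is odd.
Digit sum 25, not divisible by 3.
Ends in 3: not divisible by 5.
7: 2535343 = 7·362191 + 6
11: 2535343 = 11·230485 + 8
13: 2535343 = 13·195026 + 5
17: 2535343 = 17·149137 + 14
19: 2535343 = 19·133439 + 2
23: 2535343 = 23·110232 + 7
29: 2535343 = 29·87425 + 18
31: 2535343 = 31·81785 + 8
37: 2535343 = 37·68522 + 29
41: 2535343 = 41·61837 + 26
43: 2535343 = 43·58961 + 20
47: 2535343 = 47·53943 + 22
53: 2535343 = 53·47836 + 35
59: 2535343 = 59·42971 + 54
61: 2535343 = 61·41563

61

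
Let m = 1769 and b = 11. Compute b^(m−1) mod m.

11^1 ≡ 11 (mod 1769)
11^2 ≡ 11^2 = 121 ≡ 121 (mod 1769)
11^4 ≡ 121^2 = 14641 ≡ 489 (mod 1769)
11^8 ≡ 489^2 = 239121 ≡ 306 (mod 1769)
11^16 ≡ 306^2 = 93636 ≡ 1648 (mod 1769)
11^32 ≡ 1648^2 = 2715904 ≡ 489 (mod 1769)
11^64 ≡ 489^2 = 239121 ≡ 306 (mod 1769)
11^128 ≡ 306^2 = 93636 ≡ 1648 (mod 1769)
11^256 ≡ 1648^2 = 2715904 ≡ 489 (mod 1769)
11^512 ≡ 489^2 = 239121 ≡ 306 (mod 1769)
11^1024 ≡ 306^2 = 93636 ≡ 1648 (mod 1769)
1768 = 1024 + 512 + 128 + 64 + 32 + 8 in binary powers of 2.
So 11^1768 ≡ 1648 · 306 · 1648 · 306 · 489 · 306 ≡ 489 (mod 1769).
Since 489 ≠ 1, base 11 is a Fermat witness: 1769 is composite.

489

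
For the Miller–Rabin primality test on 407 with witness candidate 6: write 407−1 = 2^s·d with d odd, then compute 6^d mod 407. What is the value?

407 − 1 = 406 = 2^1 · 203, so d = 203.
6^1 ≡ 6 (mod 407)
6^2 ≡ 6^2 = 36 ≡ 36 (mod 407)
6^4 ≡ 36^2 = 1296 ≡ 75 (mod 407)
6^8 ≡ 75^2 = 5625 ≡ 334 (mod 407)
6^16 ≡ 334^2 = 111556 ≡ 38 (mod 407)
6^32 ≡ 38^2 = 1444 ≡ 223 (mod 407)
6^64 ≡ 223^2 = 49729 ≡ 75 (mod 407)
6^128 ≡ 75^2 = 5625 ≡ 334 (mod 407)
203 = 128 + 64 + 8 + 2 + 1 in binary powers of 2.
So 6^203 ≡ 334 · 75 · 334 · 36 · 6 ≡ 216 (mod 407).
Squaring chain: 216; never reaches −1, so base 6 is a Miller–Rabin witness that 407 is composite.

216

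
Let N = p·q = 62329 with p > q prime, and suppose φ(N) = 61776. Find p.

φ(n) = (p−1)(q−1) = n − (p+q) + 1, so p + q = 62329 − 61776 + 1 = 554.
p and q are the roots of t² − 554t + 62329 = 0.
Discriminant: 554² − 4·62329 = 306916 − 249316 = 57600; √57600 = 240.
q = (554 − 240)/2 = 157, p = (554 + 240)/2 = 397.
Check: 157 · 397 = 62329.

397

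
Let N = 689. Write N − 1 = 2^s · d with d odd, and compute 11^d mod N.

689 − 1 = 688 = 2^4 · 43, so d = 43.
11^1 ≡ 11 (mod 689)
11^2 ≡ 11^2 = 121 ≡ 121 (mod 689)
11^4 ≡ 121^2 = 14641 ≡ 172 (mod 689)
11^8 ≡ 172^2 = 29584 ≡ 646 (mod 689)
11^16 ≡ 646^2 = 417316 ≡ 471 (mod 689)
11^32 ≡ 471^2 = 221841 ≡ 672 (mod 689)
43 = 32 + 8 + 2 + 1 in binary powers of 2.
So 11^43 ≡ 672 · 646 · 121 · 11 ≡ 93 (mod 689).
Squaring chain: 93 → 381 → 471 → 672; never reaches −1, so base 11 is a Miller–Rabin witness that 689 is composite.

93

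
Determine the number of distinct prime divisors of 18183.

18183 = 3 · 6061
6061 = 11 · 551
551 = 19 · 29
18183 = 3 · 11 · 19 · 29, which has 4 distinct prime factors.

4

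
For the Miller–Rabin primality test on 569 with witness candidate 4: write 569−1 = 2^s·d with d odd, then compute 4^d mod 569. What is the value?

569 − 1 = 568 = 2^3 · 71, so d = 71.
4^1 ≡ 4 (mod 569)
4^2 ≡ 4^2 = 16 ≡ 16 (mod 569)
4^4 ≡ 16^2 = 256 ≡ 256 (mod 569)
4^8 ≡ 256^2 = 65536 ≡ 101 (mod 569)
4^16 ≡ 101^2 = 10201 ≡ 528 (mod 569)
4^32 ≡ 528^2 = 278784 ≡ 543 (mod 569)
4^64 ≡ 543^2 = 294849 ≡ 107 (mod 569)
71 = 64 + 4 + 2 + 1 in binary powers of 2.
So 4^71 ≡ 107 · 256 · 16 · 4 ≡ 568 (mod 569).
Since 4^d ≡ 568 (mod 569), base 4 does not prove 569 composite.

568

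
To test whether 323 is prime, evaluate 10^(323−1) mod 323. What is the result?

10^1 ≡ 10 (mod 323)
10^2 ≡ 10^2 = 100 ≡ 100 (mod 323)
10^4 ≡ 100^2 = 10000 ≡ 310 (mod 323)
10^8 ≡ 310^2 = 96100 ≡ 169 (mod 323)
10^16 ≡ 169^2 = 28561 ≡ 137 (mod 323)
10^32 ≡ 137^2 = 18769 ≡ 35 (mod 323)
10^64 ≡ 35^2 = 1225 ≡ 256 (mod 323)
10^128 ≡ 256^2 = 65536 ≡ 290 (mod 323)
10^256 ≡ 290^2 = 84100 ≡ 120 (mod 323)
322 = 256 + 64 + 2 in binary powers of 2.
So 10^322 ≡ 120 · 256 · 100 ≡ 270 (mod 323).
Since 270 ≠ 1, base 10 is a Fermat witness: 323 is composite.

270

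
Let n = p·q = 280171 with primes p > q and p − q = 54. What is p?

557

Since p = q + 54, we have 280171 = q(q + 54), so q² + 54q − 280171 = 0.
Discriminant: 54² + 4·280171 = 2916 + 1120684 = 1123600; √1123600 = 1060.
q = (−54 + 1060)/2 = 503, and p = q + 54 = 557.
Check: 503 · 557 = 280171.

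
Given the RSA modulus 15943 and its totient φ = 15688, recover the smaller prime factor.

φ(n) = (p−1)(q−1) = n − (p+q) + 1, so p + q = 15943 − 15688 + 1 = 256.
p and q are the roots of t² − 256t + 15943 = 0.
Discriminant: 256² − 4·15943 = 65536 − 63772 = 1764; √1764 = 42.
q = (256 − 42)/2 = 107, p = (256 + 42)/2 = 149.
Check: 107 · 149 = 15943.

107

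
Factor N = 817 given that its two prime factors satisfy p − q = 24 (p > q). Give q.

19

Since p = q + 24, we have 817 = q(q + 24), so q² + 24q − 817 = 0.
Discriminant: 24² + 4·817 = 576 + 3268 = 3844; √3844 = 62.
q = (−24 + 62)/2 = 19, and p = q + 24 = 43.
Check: 19 · 43 = 817.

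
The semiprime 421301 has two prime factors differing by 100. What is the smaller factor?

601

Since p = q + 100, we have 421301 = q(q + 100), so q² + 100q − 421301 = 0.
Discriminant: 100² + 4·421301 = 10000 + 1685204 = 1695204; √1695204 = 1302.
q = (−100 + 1302)/2 = 601, and p = q + 100 = 701.
Check: 601 · 701 = 421301.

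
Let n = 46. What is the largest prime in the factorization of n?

23

46 = 2 · 23
23 is prime.
So 46 = 2 · 23; the largest prime factor is 23.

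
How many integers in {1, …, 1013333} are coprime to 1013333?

Factor: 1013333 = 79 · 101 · 127.
φ(1013333) = (79−1) · (101−1) · (127−1) = 78 · 100 · 126 = 982800.

982800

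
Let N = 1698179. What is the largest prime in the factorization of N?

97

1698179 = 7 · 242597
242597 = 41 · 5917
5917 = 61 · 97
97 is prime.
So 1698179 = 7 · 41 · 61 · 97; the largest prime factor is 97.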